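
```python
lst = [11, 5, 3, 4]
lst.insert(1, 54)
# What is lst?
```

[11, 54, 5, 3, 4]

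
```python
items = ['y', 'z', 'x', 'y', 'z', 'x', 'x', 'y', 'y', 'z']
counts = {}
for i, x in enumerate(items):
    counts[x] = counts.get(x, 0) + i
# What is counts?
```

Initial: counts = {}, items = ['y', 'z', 'x', 'y', 'z', 'x', 'x', 'y', 'y', 'z']
i=0, x='y': counts = {'y': 0}
i=1, x='z': counts = {'y': 0, 'z': 1}
i=2, x='x': counts = {'y': 0, 'z': 1, 'x': 2}
i=3, x='y': counts = {'y': 3, 'z': 1, 'x': 2}
i=4, x='z': counts = {'y': 3, 'z': 5, 'x': 2}
i=5, x='x': counts = {'y': 3, 'z': 5, 'x': 7}
i=6, x='x': counts = {'y': 3, 'z': 5, 'x': 13}
i=7, x='y': counts = {'y': 10, 'z': 5, 'x': 13}
i=8, x='y': counts = {'y': 18, 'z': 5, 'x': 13}
i=9, x='z': counts = {'y': 18, 'z': 14, 'x': 13}

{'y': 18, 'z': 14, 'x': 13}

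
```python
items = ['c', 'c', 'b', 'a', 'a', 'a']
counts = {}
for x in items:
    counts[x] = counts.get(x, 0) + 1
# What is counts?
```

Initial: counts = {}, items = ['c', 'c', 'b', 'a', 'a', 'a']
See 'c': counts = {'c': 1}
See 'c': counts = {'c': 2}
See 'b': counts = {'c': 2, 'b': 1}
See 'a': counts = {'c': 2, 'b': 1, 'a': 1}
See 'a': counts = {'c': 2, 'b': 1, 'a': 2}
See 'a': counts = {'c': 2, 'b': 1, 'a': 3}

{'c': 2, 'b': 1, 'a': 3}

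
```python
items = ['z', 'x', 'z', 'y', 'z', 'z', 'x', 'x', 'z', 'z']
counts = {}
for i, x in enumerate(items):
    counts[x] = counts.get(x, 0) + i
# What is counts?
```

Initial: counts = {}, items = ['z', 'x', 'z', 'y', 'z', 'z', 'x', 'x', 'z', 'z']
i=0, x='z': counts = {'z': 0}
i=1, x='x': counts = {'z': 0, 'x': 1}
i=2, x='z': counts = {'z': 2, 'x': 1}
i=3, x='y': counts = {'z': 2, 'x': 1, 'y': 3}
i=4, x='z': counts = {'z': 6, 'x': 1, 'y': 3}
i=5, x='z': counts = {'z': 11, 'x': 1, 'y': 3}
i=6, x='x': counts = {'z': 11, 'x': 7, 'y': 3}
i=7, x='x': counts = {'z': 11, 'x': 14, 'y': 3}
i=8, x='z': counts = {'z': 19, 'x': 14, 'y': 3}
i=9, x='z': counts = {'z': 28, 'x': 14, 'y': 3}

{'z': 28, 'x': 14, 'y': 3}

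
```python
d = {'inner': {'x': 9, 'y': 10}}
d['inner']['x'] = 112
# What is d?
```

After line 1: d = {'inner': {'x': 9, 'y': 10}}
After line 2 (inner x overwritten): d = {'inner': {'x': 112, 'y': 10}}

{'inner': {'x': 112, 'y': 10}}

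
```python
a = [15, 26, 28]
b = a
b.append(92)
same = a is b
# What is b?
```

After line 1: a = [15, 26, 28]
After line 2 (b = a is an alias, same object): a = [15, 26, 28], b = [15, 26, 28]
After line 3 (b.append mutates the shared list): a = [15, 26, 28, 92], b = [15, 26, 28, 92]
After line 4 (same = a is b; same object -> True): same = True

[15, 26, 28, 92]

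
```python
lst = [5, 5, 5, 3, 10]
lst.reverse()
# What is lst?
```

[10, 3, 5, 5, 5]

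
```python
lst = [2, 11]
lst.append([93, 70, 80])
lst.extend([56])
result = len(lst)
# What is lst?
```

After line 1: lst = [2, 11]
After line 2 (append adds [93, 70, 80] as single element): lst = [2, 11, [93, 70, 80]]
After line 3 (extend unpacks [56], adds 56): lst = [2, 11, [93, 70, 80], 56]
After line 4: result = len(lst) = 4

[2, 11, [93, 70, 80], 56]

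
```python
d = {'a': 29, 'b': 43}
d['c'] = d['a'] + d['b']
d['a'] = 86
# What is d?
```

After line 1: d = {'a': 29, 'b': 43}
After line 2 (d['c'] = 29 + 43): d = {'a': 29, 'b': 43, 'c': 72}
After line 3: d = {'a': 86, 'b': 43, 'c': 72}

{'a': 86, 'b': 43, 'c': 72}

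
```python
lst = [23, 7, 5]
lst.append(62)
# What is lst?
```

[23, 7, 5, 62]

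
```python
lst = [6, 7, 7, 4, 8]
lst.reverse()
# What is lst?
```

[8, 4, 7, 7, 6]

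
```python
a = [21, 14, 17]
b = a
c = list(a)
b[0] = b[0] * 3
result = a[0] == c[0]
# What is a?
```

After line 1: a = [21, 14, 17]
After line 2 (b = a, alias): a = [21, 14, 17], b = [21, 14, 17]
After line 3 (c = list(a) is a copy, new object): c = [21, 14, 17]
After line 4 (b[0] = 21 * 3 = 63; mutates shared a/b): a = b = [63, 14, 17], c = [21, 14, 17]
After line 5 (a[0] = 63, c[0] = 21; result = False)

[63, 14, 17]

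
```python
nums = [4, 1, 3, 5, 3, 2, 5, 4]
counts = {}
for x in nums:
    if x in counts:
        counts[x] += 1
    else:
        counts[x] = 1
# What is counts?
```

Initial: counts = {}, nums = [4, 1, 3, 5, 3, 2, 5, 4]
See 4: counts = {4: 1}
See 1: counts = {4: 1, 1: 1}
See 3: counts = {4: 1, 1: 1, 3: 1}
See 5: counts = {4: 1, 1: 1, 3: 1, 5: 1}
See 3: counts = {4: 1, 1: 1, 3: 2, 5: 1}
See 2: counts = {4: 1, 1: 1, 3: 2, 5: 1, 2: 1}
See 5: counts = {4: 1, 1: 1, 3: 2, 5: 2, 2: 1}
See 4: counts = {4: 2, 1: 1, 3: 2, 5: 2, 2: 1}

{4: 2, 1: 1, 3: 2, 5: 2, 2: 1}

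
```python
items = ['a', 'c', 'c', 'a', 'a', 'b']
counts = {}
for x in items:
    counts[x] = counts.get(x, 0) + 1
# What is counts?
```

Initial: counts = {}, items = ['a', 'c', 'c', 'a', 'a', 'b']
See 'a': counts = {'a': 1}
See 'c': counts = {'a': 1, 'c': 1}
See 'c': counts = {'a': 1, 'c': 2}
See 'a': counts = {'a': 2, 'c': 2}
See 'a': counts = {'a': 3, 'c': 2}
See 'b': counts = {'a': 3, 'c': 2, 'b': 1}

{'a': 3, 'c': 2, 'b': 1}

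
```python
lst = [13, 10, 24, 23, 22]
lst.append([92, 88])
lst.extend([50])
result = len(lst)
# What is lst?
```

After line 1: lst = [13, 10, 24, 23, 22]
After line 2 (append adds [92, 88] as single element): lst = [13, 10, 24, 23, 22, [92, 88]]
After line 3 (extend unpacks [50], adds 50): lst = [13, 10, 24, 23, 22, [92, 88], 50]
After line 4: result = len(lst) = 7

[13, 10, 24, 23, 22, [92, 88], 50]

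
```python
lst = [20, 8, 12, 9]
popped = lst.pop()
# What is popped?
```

9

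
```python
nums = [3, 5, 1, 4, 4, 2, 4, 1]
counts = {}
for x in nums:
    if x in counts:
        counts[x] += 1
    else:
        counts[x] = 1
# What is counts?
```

Initial: counts = {}, nums = [3, 5, 1, 4, 4, 2, 4, 1]
See 3: counts = {3: 1}
See 5: counts = {3: 1, 5: 1}
See 1: counts = {3: 1, 5: 1, 1: 1}
See 4: counts = {3: 1, 5: 1, 1: 1, 4: 1}
See 4: counts = {3: 1, 5: 1, 1: 1, 4: 2}
See 2: counts = {3: 1, 5: 1, 1: 1, 4: 2, 2: 1}
See 4: counts = {3: 1, 5: 1, 1: 1, 4: 3, 2: 1}
See 1: counts = {3: 1, 5: 1, 1: 2, 4: 3, 2: 1}

{3: 1, 5: 1, 1: 2, 4: 3, 2: 1}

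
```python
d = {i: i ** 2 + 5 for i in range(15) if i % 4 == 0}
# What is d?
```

{0: 5, 4: 21, 8: 69, 12: 149}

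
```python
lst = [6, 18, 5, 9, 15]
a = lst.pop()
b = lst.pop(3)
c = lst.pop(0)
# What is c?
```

After line 1: lst = [6, 18, 5, 9, 15]
After line 2 (pop() -> a = 15): lst = [6, 18, 5, 9]
After line 3 (pop(3) -> b = 9): lst = [6, 18, 5]
After line 4 (pop(0) -> c = 6): lst = [18, 5]

6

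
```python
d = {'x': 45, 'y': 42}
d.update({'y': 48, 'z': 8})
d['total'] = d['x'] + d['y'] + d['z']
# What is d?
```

After line 1: d = {'x': 45, 'y': 42}
After line 2 (y overwritten, z added): d = {'x': 45, 'y': 48, 'z': 8}
After line 3 (total = 45 + 48 + 8 = 101): d = {'x': 45, 'y': 48, 'z': 8, 'total': 101}

{'x': 45, 'y': 48, 'z': 8, 'total': 101}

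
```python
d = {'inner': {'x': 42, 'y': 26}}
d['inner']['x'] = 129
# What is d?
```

After line 1: d = {'inner': {'x': 42, 'y': 26}}
After line 2 (inner x overwritten): d = {'inner': {'x': 129, 'y': 26}}

{'inner': {'x': 129, 'y': 26}}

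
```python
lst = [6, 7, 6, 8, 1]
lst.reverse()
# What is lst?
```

[1, 8, 6, 7, 6]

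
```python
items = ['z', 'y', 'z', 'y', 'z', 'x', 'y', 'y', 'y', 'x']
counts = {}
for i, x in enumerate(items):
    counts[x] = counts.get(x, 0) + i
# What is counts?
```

Initial: counts = {}, items = ['z', 'y', 'z', 'y', 'z', 'x', 'y', 'y', 'y', 'x']
i=0, x='z': counts = {'z': 0}
i=1, x='y': counts = {'z': 0, 'y': 1}
i=2, x='z': counts = {'z': 2, 'y': 1}
i=3, x='y': counts = {'z': 2, 'y': 4}
i=4, x='z': counts = {'z': 6, 'y': 4}
i=5, x='x': counts = {'z': 6, 'y': 4, 'x': 5}
i=6, x='y': counts = {'z': 6, 'y': 10, 'x': 5}
i=7, x='y': counts = {'z': 6, 'y': 17, 'x': 5}
i=8, x='y': counts = {'z': 6, 'y': 25, 'x': 5}
i=9, x='x': counts = {'z': 6, 'y': 25, 'x': 14}

{'z': 6, 'y': 25, 'x': 14}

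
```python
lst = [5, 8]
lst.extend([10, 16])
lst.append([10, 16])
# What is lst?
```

After line 1: lst = [5, 8]
After line 2 (extend unpacks [10, 16]): lst = [5, 8, 10, 16]
After line 3 (append adds [10, 16] as single element): lst = [5, 8, 10, 16, [10, 16]]

[5, 8, 10, 16, [10, 16]]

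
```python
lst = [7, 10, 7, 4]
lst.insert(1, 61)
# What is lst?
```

[7, 61, 10, 7, 4]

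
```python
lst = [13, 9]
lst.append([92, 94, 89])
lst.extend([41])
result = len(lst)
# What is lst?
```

After line 1: lst = [13, 9]
After line 2 (append adds [92, 94, 89] as single element): lst = [13, 9, [92, 94, 89]]
After line 3 (extend unpacks [41], adds 41): lst = [13, 9, [92, 94, 89], 41]
After line 4: result = len(lst) = 4

[13, 9, [92, 94, 89], 41]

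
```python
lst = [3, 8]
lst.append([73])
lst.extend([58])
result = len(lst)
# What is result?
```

After line 1: lst = [3, 8]
After line 2 (append adds [73] as single element): lst = [3, 8, [73]]
After line 3 (extend unpacks [58], adds 58): lst = [3, 8, [73], 58]
After line 4: result = len(lst) = 4

4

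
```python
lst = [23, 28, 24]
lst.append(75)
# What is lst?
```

[23, 28, 24, 75]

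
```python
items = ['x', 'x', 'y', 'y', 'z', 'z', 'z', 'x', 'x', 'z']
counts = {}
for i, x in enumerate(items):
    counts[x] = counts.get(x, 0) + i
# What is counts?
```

Initial: counts = {}, items = ['x', 'x', 'y', 'y', 'z', 'z', 'z', 'x', 'x', 'z']
i=0, x='x': counts = {'x': 0}
i=1, x='x': counts = {'x': 1}
i=2, x='y': counts = {'x': 1, 'y': 2}
i=3, x='y': counts = {'x': 1, 'y': 5}
i=4, x='z': counts = {'x': 1, 'y': 5, 'z': 4}
i=5, x='z': counts = {'x': 1, 'y': 5, 'z': 9}
i=6, x='z': counts = {'x': 1, 'y': 5, 'z': 15}
i=7, x='x': counts = {'x': 8, 'y': 5, 'z': 15}
i=8, x='x': counts = {'x': 16, 'y': 5, 'z': 15}
i=9, x='z': counts = {'x': 16, 'y': 5, 'z': 24}

{'x': 16, 'y': 5, 'z': 24}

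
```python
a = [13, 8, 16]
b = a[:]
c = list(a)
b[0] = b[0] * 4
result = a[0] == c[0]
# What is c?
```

After line 1: a = [13, 8, 16]
After line 2 (b = a[:], copy): a = [13, 8, 16], b = [13, 8, 16]
After line 3 (c = list(a) is a copy, new object): c = [13, 8, 16]
After line 4 (b[0] = 13 * 4 = 52; only b mutates (copy)): a = [13, 8, 16], b = [52, 8, 16], c = [13, 8, 16]
After line 5 (a[0] = 13, c[0] = 13; result = True)

[13, 8, 16]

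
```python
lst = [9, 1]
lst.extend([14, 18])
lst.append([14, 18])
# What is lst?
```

After line 1: lst = [9, 1]
After line 2 (extend unpacks [14, 18]): lst = [9, 1, 14, 18]
After line 3 (append adds [14, 18] as single element): lst = [9, 1, 14, 18, [14, 18]]

[9, 1, 14, 18, [14, 18]]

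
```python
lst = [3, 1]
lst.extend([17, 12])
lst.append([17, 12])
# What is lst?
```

After line 1: lst = [3, 1]
After line 2 (extend unpacks [17, 12]): lst = [3, 1, 17, 12]
After line 3 (append adds [17, 12] as single element): lst = [3, 1, 17, 12, [17, 12]]

[3, 1, 17, 12, [17, 12]]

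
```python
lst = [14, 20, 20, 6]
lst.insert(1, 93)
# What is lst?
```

[14, 93, 20, 20, 6]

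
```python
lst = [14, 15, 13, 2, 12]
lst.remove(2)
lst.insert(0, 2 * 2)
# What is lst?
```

After line 1: lst = [14, 15, 13, 2, 12]
After line 2 (remove first 2): lst = [14, 15, 13, 12]
After line 3 (insert 4 at index 0): lst = [4, 14, 15, 13, 12]

[4, 14, 15, 13, 12]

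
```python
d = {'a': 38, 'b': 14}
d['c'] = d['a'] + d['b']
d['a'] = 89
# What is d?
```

After line 1: d = {'a': 38, 'b': 14}
After line 2 (d['c'] = 38 + 14): d = {'a': 38, 'b': 14, 'c': 52}
After line 3: d = {'a': 89, 'b': 14, 'c': 52}

{'a': 89, 'b': 14, 'c': 52}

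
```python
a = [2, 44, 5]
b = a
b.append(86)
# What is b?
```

After line 1: a = [2, 44, 5]
After line 2 (b = a is an alias, same object): a = [2, 44, 5], b = [2, 44, 5]
After line 3 (b.append mutates the shared list): a = [2, 44, 5, 86], b = [2, 44, 5, 86]

[2, 44, 5, 86]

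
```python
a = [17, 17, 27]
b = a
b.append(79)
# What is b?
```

After line 1: a = [17, 17, 27]
After line 2 (b = a is an alias, same object): a = [17, 17, 27], b = [17, 17, 27]
After line 3 (b.append mutates the shared list): a = [17, 17, 27, 79], b = [17, 17, 27, 79]

[17, 17, 27, 79]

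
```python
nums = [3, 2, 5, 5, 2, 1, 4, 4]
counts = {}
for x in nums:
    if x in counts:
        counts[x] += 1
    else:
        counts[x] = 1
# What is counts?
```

Initial: counts = {}, nums = [3, 2, 5, 5, 2, 1, 4, 4]
See 3: counts = {3: 1}
See 2: counts = {3: 1, 2: 1}
See 5: counts = {3: 1, 2: 1, 5: 1}
See 5: counts = {3: 1, 2: 1, 5: 2}
See 2: counts = {3: 1, 2: 2, 5: 2}
See 1: counts = {3: 1, 2: 2, 5: 2, 1: 1}
See 4: counts = {3: 1, 2: 2, 5: 2, 1: 1, 4: 1}
See 4: counts = {3: 1, 2: 2, 5: 2, 1: 1, 4: 2}

{3: 1, 2: 2, 5: 2, 1: 1, 4: 2}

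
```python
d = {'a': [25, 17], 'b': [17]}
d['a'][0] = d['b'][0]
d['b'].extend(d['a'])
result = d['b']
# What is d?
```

After line 1: d = {'a': [25, 17], 'b': [17]}
After line 2 (a[0] = b[0] = 17): d = {'a': [17, 17], 'b': [17]}
After line 3 (b.extend(a) appends [17, 17]): d = {'a': [17, 17], 'b': [17, 17, 17]}
After line 4: result = d['b'] = [17, 17, 17]

{'a': [17, 17], 'b': [17, 17, 17]}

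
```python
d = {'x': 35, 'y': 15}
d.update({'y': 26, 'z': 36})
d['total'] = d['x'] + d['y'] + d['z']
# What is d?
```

After line 1: d = {'x': 35, 'y': 15}
After line 2 (y overwritten, z added): d = {'x': 35, 'y': 26, 'z': 36}
After line 3 (total = 35 + 26 + 36 = 97): d = {'x': 35, 'y': 26, 'z': 36, 'total': 97}

{'x': 35, 'y': 26, 'z': 36, 'total': 97}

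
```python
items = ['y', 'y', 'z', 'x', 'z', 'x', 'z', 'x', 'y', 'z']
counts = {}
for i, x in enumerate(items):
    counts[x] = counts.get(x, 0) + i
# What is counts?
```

Initial: counts = {}, items = ['y', 'y', 'z', 'x', 'z', 'x', 'z', 'x', 'y', 'z']
i=0, x='y': counts = {'y': 0}
i=1, x='y': counts = {'y': 1}
i=2, x='z': counts = {'y': 1, 'z': 2}
i=3, x='x': counts = {'y': 1, 'z': 2, 'x': 3}
i=4, x='z': counts = {'y': 1, 'z': 6, 'x': 3}
i=5, x='x': counts = {'y': 1, 'z': 6, 'x': 8}
i=6, x='z': counts = {'y': 1, 'z': 12, 'x': 8}
i=7, x='x': counts = {'y': 1, 'z': 12, 'x': 15}
i=8, x='y': counts = {'y': 9, 'z': 12, 'x': 15}
i=9, x='z': counts = {'y': 9, 'z': 21, 'x': 15}

{'y': 9, 'z': 21, 'x': 15}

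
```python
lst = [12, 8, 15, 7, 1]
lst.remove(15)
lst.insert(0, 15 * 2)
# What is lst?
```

After line 1: lst = [12, 8, 15, 7, 1]
After line 2 (remove first 15): lst = [12, 8, 7, 1]
After line 3 (insert 30 at index 0): lst = [30, 12, 8, 7, 1]

[30, 12, 8, 7, 1]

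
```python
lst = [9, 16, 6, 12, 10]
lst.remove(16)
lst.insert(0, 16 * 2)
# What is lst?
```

After line 1: lst = [9, 16, 6, 12, 10]
After line 2 (remove first 16): lst = [9, 6, 12, 10]
After line 3 (insert 32 at index 0): lst = [32, 9, 6, 12, 10]

[32, 9, 6, 12, 10]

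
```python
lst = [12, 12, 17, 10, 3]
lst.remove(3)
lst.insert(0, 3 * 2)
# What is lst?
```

After line 1: lst = [12, 12, 17, 10, 3]
After line 2 (remove first 3): lst = [12, 12, 17, 10]
After line 3 (insert 6 at index 0): lst = [6, 12, 12, 17, 10]

[6, 12, 12, 17, 10]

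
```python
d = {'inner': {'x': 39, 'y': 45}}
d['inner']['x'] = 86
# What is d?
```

After line 1: d = {'inner': {'x': 39, 'y': 45}}
After line 2 (inner x overwritten): d = {'inner': {'x': 86, 'y': 45}}

{'inner': {'x': 86, 'y': 45}}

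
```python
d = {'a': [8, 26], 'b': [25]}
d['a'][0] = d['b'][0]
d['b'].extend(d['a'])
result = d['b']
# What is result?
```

After line 1: d = {'a': [8, 26], 'b': [25]}
After line 2 (a[0] = b[0] = 25): d = {'a': [25, 26], 'b': [25]}
After line 3 (b.extend(a) appends [25, 26]): d = {'a': [25, 26], 'b': [25, 25, 26]}
After line 4: result = d['b'] = [25, 25, 26]

[25, 25, 26]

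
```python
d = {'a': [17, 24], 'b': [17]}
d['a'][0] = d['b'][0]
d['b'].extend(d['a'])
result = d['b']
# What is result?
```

After line 1: d = {'a': [17, 24], 'b': [17]}
After line 2 (a[0] = b[0] = 17): d = {'a': [17, 24], 'b': [17]}
After line 3 (b.extend(a) appends [17, 24]): d = {'a': [17, 24], 'b': [17, 17, 24]}
After line 4: result = d['b'] = [17, 17, 24]

[17, 17, 24]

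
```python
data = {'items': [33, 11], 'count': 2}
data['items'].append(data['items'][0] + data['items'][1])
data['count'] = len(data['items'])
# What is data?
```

After line 1: data = {'items': [33, 11], 'count': 2}
After line 2 (append 33 + 11 = 44): data = {'items': [33, 11, 44], 'count': 2}
After line 3 (count = len(items) = 3): data = {'items': [33, 11, 44], 'count': 3}

{'items': [33, 11, 44], 'count': 3}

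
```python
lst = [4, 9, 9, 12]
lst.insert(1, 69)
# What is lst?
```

[4, 69, 9, 9, 12]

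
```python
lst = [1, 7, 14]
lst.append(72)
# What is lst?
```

[1, 7, 14, 72]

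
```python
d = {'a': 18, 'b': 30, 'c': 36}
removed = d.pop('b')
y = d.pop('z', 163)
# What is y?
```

After line 1: d = {'a': 18, 'b': 30, 'c': 36}
After line 2 (pop 'b' returns 30): d = {'a': 18, 'c': 36}, removed = 30
After line 3 (pop 'z' missing, returns default 163): d = {'a': 18, 'c': 36}, y = 163

163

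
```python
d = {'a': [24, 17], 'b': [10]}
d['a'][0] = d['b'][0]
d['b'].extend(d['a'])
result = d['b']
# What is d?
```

After line 1: d = {'a': [24, 17], 'b': [10]}
After line 2 (a[0] = b[0] = 10): d = {'a': [10, 17], 'b': [10]}
After line 3 (b.extend(a) appends [10, 17]): d = {'a': [10, 17], 'b': [10, 10, 17]}
After line 4: result = d['b'] = [10, 10, 17]

{'a': [10, 17], 'b': [10, 10, 17]}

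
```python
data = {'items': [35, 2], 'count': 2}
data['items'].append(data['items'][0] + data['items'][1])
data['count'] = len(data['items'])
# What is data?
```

After line 1: data = {'items': [35, 2], 'count': 2}
After line 2 (append 35 + 2 = 37): data = {'items': [35, 2, 37], 'count': 2}
After line 3 (count = len(items) = 3): data = {'items': [35, 2, 37], 'count': 3}

{'items': [35, 2, 37], 'count': 3}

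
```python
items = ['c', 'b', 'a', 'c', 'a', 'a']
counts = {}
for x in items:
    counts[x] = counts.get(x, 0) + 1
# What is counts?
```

Initial: counts = {}, items = ['c', 'b', 'a', 'c', 'a', 'a']
See 'c': counts = {'c': 1}
See 'b': counts = {'c': 1, 'b': 1}
See 'a': counts = {'c': 1, 'b': 1, 'a': 1}
See 'c': counts = {'c': 2, 'b': 1, 'a': 1}
See 'a': counts = {'c': 2, 'b': 1, 'a': 2}
See 'a': counts = {'c': 2, 'b': 1, 'a': 3}

{'c': 2, 'b': 1, 'a': 3}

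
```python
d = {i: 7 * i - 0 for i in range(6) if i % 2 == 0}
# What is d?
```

{0: 0, 2: 14, 4: 28}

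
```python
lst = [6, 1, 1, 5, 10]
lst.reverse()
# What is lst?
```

[10, 5, 1, 1, 6]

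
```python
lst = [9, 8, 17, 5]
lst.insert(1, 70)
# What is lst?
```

[9, 70, 8, 17, 5]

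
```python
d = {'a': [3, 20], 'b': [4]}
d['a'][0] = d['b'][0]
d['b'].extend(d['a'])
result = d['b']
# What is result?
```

After line 1: d = {'a': [3, 20], 'b': [4]}
After line 2 (a[0] = b[0] = 4): d = {'a': [4, 20], 'b': [4]}
After line 3 (b.extend(a) appends [4, 20]): d = {'a': [4, 20], 'b': [4, 4, 20]}
After line 4: result = d['b'] = [4, 4, 20]

[4, 4, 20]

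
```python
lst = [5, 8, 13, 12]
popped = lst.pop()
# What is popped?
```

12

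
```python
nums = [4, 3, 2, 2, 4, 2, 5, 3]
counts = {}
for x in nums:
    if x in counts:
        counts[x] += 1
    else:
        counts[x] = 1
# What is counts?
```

Initial: counts = {}, nums = [4, 3, 2, 2, 4, 2, 5, 3]
See 4: counts = {4: 1}
See 3: counts = {4: 1, 3: 1}
See 2: counts = {4: 1, 3: 1, 2: 1}
See 2: counts = {4: 1, 3: 1, 2: 2}
See 4: counts = {4: 2, 3: 1, 2: 2}
See 2: counts = {4: 2, 3: 1, 2: 3}
See 5: counts = {4: 2, 3: 1, 2: 3, 5: 1}
See 3: counts = {4: 2, 3: 2, 2: 3, 5: 1}

{4: 2, 3: 2, 2: 3, 5: 1}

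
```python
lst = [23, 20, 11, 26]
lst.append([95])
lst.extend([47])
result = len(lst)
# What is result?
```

After line 1: lst = [23, 20, 11, 26]
After line 2 (append adds [95] as single element): lst = [23, 20, 11, 26, [95]]
After line 3 (extend unpacks [47], adds 47): lst = [23, 20, 11, 26, [95], 47]
After line 4: result = len(lst) = 6

6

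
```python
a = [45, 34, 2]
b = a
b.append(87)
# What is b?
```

After line 1: a = [45, 34, 2]
After line 2 (b = a is an alias, same object): a = [45, 34, 2], b = [45, 34, 2]
After line 3 (b.append mutates the shared list): a = [45, 34, 2, 87], b = [45, 34, 2, 87]

[45, 34, 2, 87]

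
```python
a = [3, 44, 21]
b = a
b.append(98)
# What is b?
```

After line 1: a = [3, 44, 21]
After line 2 (b = a is an alias, same object): a = [3, 44, 21], b = [3, 44, 21]
After line 3 (b.append mutates the shared list): a = [3, 44, 21, 98], b = [3, 44, 21, 98]

[3, 44, 21, 98]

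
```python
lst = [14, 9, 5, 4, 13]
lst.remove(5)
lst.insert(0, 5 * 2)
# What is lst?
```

After line 1: lst = [14, 9, 5, 4, 13]
After line 2 (remove first 5): lst = [14, 9, 4, 13]
After line 3 (insert 10 at index 0): lst = [10, 14, 9, 4, 13]

[10, 14, 9, 4, 13]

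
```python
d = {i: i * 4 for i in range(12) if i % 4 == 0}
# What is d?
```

{0: 0, 4: 16, 8: 32}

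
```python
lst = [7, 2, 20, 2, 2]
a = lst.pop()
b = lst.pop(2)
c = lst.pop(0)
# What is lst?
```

After line 1: lst = [7, 2, 20, 2, 2]
After line 2 (pop() -> a = 2): lst = [7, 2, 20, 2]
After line 3 (pop(2) -> b = 20): lst = [7, 2, 2]
After line 4 (pop(0) -> c = 7): lst = [2, 2]

[2, 2]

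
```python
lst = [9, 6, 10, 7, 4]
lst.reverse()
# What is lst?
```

[4, 7, 10, 6, 9]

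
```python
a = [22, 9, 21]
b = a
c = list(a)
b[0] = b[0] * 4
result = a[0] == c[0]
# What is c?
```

After line 1: a = [22, 9, 21]
After line 2 (b = a, alias): a = [22, 9, 21], b = [22, 9, 21]
After line 3 (c = list(a) is a copy, new object): c = [22, 9, 21]
After line 4 (b[0] = 22 * 4 = 88; mutates shared a/b): a = b = [88, 9, 21], c = [22, 9, 21]
After line 5 (a[0] = 88, c[0] = 22; result = False)

[22, 9, 21]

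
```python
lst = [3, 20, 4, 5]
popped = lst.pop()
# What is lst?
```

[3, 20, 4]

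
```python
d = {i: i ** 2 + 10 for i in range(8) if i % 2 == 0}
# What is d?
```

{0: 10, 2: 14, 4: 26, 6: 46}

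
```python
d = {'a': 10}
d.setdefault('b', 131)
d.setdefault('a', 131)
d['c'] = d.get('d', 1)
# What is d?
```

After line 1: d = {'a': 10}
After line 2 (setdefault adds 'b'=131): d = {'a': 10, 'b': 131}
After line 3 (setdefault 'a' no-op, already exists): d = {'a': 10, 'b': 131}
After line 4 (get('d', 1) returns default since 'd' not in d): d = {'a': 10, 'b': 131, 'c': 1}

{'a': 10, 'b': 131, 'c': 1}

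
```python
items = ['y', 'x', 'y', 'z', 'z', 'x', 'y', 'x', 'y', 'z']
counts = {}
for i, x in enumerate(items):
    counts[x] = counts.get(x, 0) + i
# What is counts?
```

Initial: counts = {}, items = ['y', 'x', 'y', 'z', 'z', 'x', 'y', 'x', 'y', 'z']
i=0, x='y': counts = {'y': 0}
i=1, x='x': counts = {'y': 0, 'x': 1}
i=2, x='y': counts = {'y': 2, 'x': 1}
i=3, x='z': counts = {'y': 2, 'x': 1, 'z': 3}
i=4, x='z': counts = {'y': 2, 'x': 1, 'z': 7}
i=5, x='x': counts = {'y': 2, 'x': 6, 'z': 7}
i=6, x='y': counts = {'y': 8, 'x': 6, 'z': 7}
i=7, x='x': counts = {'y': 8, 'x': 13, 'z': 7}
i=8, x='y': counts = {'y': 16, 'x': 13, 'z': 7}
i=9, x='z': counts = {'y': 16, 'x': 13, 'z': 16}

{'y': 16, 'x': 13, 'z': 16}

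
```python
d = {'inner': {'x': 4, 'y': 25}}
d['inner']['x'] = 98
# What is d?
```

After line 1: d = {'inner': {'x': 4, 'y': 25}}
After line 2 (inner x overwritten): d = {'inner': {'x': 98, 'y': 25}}

{'inner': {'x': 98, 'y': 25}}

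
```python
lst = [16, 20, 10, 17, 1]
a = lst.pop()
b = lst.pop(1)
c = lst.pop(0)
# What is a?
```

After line 1: lst = [16, 20, 10, 17, 1]
After line 2 (pop() -> a = 1): lst = [16, 20, 10, 17]
After line 3 (pop(1) -> b = 20): lst = [16, 10, 17]
After line 4 (pop(0) -> c = 16): lst = [10, 17]

1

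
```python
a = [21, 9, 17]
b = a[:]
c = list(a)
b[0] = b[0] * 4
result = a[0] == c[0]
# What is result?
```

After line 1: a = [21, 9, 17]
After line 2 (b = a[:], copy): a = [21, 9, 17], b = [21, 9, 17]
After line 3 (c = list(a) is a copy, new object): c = [21, 9, 17]
After line 4 (b[0] = 21 * 4 = 84; only b mutates (copy)): a = [21, 9, 17], b = [84, 9, 17], c = [21, 9, 17]
After line 5 (a[0] = 21, c[0] = 21; result = True)

True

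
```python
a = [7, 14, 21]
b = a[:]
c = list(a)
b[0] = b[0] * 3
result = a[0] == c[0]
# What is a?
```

After line 1: a = [7, 14, 21]
After line 2 (b = a[:], copy): a = [7, 14, 21], b = [7, 14, 21]
After line 3 (c = list(a) is a copy, new object): c = [7, 14, 21]
After line 4 (b[0] = 7 * 3 = 21; only b mutates (copy)): a = [7, 14, 21], b = [21, 14, 21], c = [7, 14, 21]
After line 5 (a[0] = 7, c[0] = 7; result = True)

[7, 14, 21]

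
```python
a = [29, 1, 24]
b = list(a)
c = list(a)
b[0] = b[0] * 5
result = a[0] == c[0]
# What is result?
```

After line 1: a = [29, 1, 24]
After line 2 (b = list(a), copy): a = [29, 1, 24], b = [29, 1, 24]
After line 3 (c = list(a) is a copy, new object): c = [29, 1, 24]
After line 4 (b[0] = 29 * 5 = 145; only b mutates (copy)): a = [29, 1, 24], b = [145, 1, 24], c = [29, 1, 24]
After line 5 (a[0] = 29, c[0] = 29; result = True)

True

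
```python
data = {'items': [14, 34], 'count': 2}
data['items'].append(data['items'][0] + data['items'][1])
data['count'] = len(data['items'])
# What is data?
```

After line 1: data = {'items': [14, 34], 'count': 2}
After line 2 (append 14 + 34 = 48): data = {'items': [14, 34, 48], 'count': 2}
After line 3 (count = len(items) = 3): data = {'items': [14, 34, 48], 'count': 3}

{'items': [14, 34, 48], 'count': 3}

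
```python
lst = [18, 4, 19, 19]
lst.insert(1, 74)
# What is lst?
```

[18, 74, 4, 19, 19]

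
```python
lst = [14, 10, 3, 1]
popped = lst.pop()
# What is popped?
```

1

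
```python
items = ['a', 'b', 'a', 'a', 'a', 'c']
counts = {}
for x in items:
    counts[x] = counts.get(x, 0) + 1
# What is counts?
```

Initial: counts = {}, items = ['a', 'b', 'a', 'a', 'a', 'c']
See 'a': counts = {'a': 1}
See 'b': counts = {'a': 1, 'b': 1}
See 'a': counts = {'a': 2, 'b': 1}
See 'a': counts = {'a': 3, 'b': 1}
See 'a': counts = {'a': 4, 'b': 1}
See 'c': counts = {'a': 4, 'b': 1, 'c': 1}

{'a': 4, 'b': 1, 'c': 1}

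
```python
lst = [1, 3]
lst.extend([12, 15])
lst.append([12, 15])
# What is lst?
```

After line 1: lst = [1, 3]
After line 2 (extend unpacks [12, 15]): lst = [1, 3, 12, 15]
After line 3 (append adds [12, 15] as single element): lst = [1, 3, 12, 15, [12, 15]]

[1, 3, 12, 15, [12, 15]]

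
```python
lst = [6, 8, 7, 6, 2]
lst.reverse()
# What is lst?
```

[2, 6, 7, 8, 6]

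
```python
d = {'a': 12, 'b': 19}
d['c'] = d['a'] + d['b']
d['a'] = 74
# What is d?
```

After line 1: d = {'a': 12, 'b': 19}
After line 2 (d['c'] = 12 + 19): d = {'a': 12, 'b': 19, 'c': 31}
After line 3: d = {'a': 74, 'b': 19, 'c': 31}

{'a': 74, 'b': 19, 'c': 31}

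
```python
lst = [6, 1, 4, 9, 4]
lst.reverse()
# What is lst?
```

[4, 9, 4, 1, 6]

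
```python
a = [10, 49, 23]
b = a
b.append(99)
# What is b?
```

After line 1: a = [10, 49, 23]
After line 2 (b = a is an alias, same object): a = [10, 49, 23], b = [10, 49, 23]
After line 3 (b.append mutates the shared list): a = [10, 49, 23, 99], b = [10, 49, 23, 99]

[10, 49, 23, 99]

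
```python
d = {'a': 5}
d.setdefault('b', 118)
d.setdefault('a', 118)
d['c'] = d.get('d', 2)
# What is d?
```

After line 1: d = {'a': 5}
After line 2 (setdefault adds 'b'=118): d = {'a': 5, 'b': 118}
After line 3 (setdefault 'a' no-op, already exists): d = {'a': 5, 'b': 118}
After line 4 (get('d', 2) returns default since 'd' not in d): d = {'a': 5, 'b': 118, 'c': 2}

{'a': 5, 'b': 118, 'c': 2}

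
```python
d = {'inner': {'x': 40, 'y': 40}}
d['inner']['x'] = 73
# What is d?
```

After line 1: d = {'inner': {'x': 40, 'y': 40}}
After line 2 (inner x overwritten): d = {'inner': {'x': 73, 'y': 40}}

{'inner': {'x': 73, 'y': 40}}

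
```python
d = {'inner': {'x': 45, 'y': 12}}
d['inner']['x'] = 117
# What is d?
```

After line 1: d = {'inner': {'x': 45, 'y': 12}}
After line 2 (inner x overwritten): d = {'inner': {'x': 117, 'y': 12}}

{'inner': {'x': 117, 'y': 12}}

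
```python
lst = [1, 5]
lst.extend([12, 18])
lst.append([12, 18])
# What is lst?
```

After line 1: lst = [1, 5]
After line 2 (extend unpacks [12, 18]): lst = [1, 5, 12, 18]
After line 3 (append adds [12, 18] as single element): lst = [1, 5, 12, 18, [12, 18]]

[1, 5, 12, 18, [12, 18]]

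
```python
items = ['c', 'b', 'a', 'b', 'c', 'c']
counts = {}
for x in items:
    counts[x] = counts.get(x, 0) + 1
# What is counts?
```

Initial: counts = {}, items = ['c', 'b', 'a', 'b', 'c', 'c']
See 'c': counts = {'c': 1}
See 'b': counts = {'c': 1, 'b': 1}
See 'a': counts = {'c': 1, 'b': 1, 'a': 1}
See 'b': counts = {'c': 1, 'b': 2, 'a': 1}
See 'c': counts = {'c': 2, 'b': 2, 'a': 1}
See 'c': counts = {'c': 3, 'b': 2, 'a': 1}

{'c': 3, 'b': 2, 'a': 1}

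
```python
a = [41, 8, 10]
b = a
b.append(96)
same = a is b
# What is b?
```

After line 1: a = [41, 8, 10]
After line 2 (b = a is an alias, same object): a = [41, 8, 10], b = [41, 8, 10]
After line 3 (b.append mutates the shared list): a = [41, 8, 10, 96], b = [41, 8, 10, 96]
After line 4 (same = a is b; same object -> True): same = True

[41, 8, 10, 96]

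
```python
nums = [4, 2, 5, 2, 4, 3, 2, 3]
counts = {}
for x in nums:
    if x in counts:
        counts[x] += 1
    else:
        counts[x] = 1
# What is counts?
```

Initial: counts = {}, nums = [4, 2, 5, 2, 4, 3, 2, 3]
See 4: counts = {4: 1}
See 2: counts = {4: 1, 2: 1}
See 5: counts = {4: 1, 2: 1, 5: 1}
See 2: counts = {4: 1, 2: 2, 5: 1}
See 4: counts = {4: 2, 2: 2, 5: 1}
See 3: counts = {4: 2, 2: 2, 5: 1, 3: 1}
See 2: counts = {4: 2, 2: 3, 5: 1, 3: 1}
See 3: counts = {4: 2, 2: 3, 5: 1, 3: 2}

{4: 2, 2: 3, 5: 1, 3: 2}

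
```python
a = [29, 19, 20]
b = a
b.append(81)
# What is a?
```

After line 1: a = [29, 19, 20]
After line 2 (b = a is an alias, same object): a = [29, 19, 20], b = [29, 19, 20]
After line 3 (b.append mutates the shared list): a = [29, 19, 20, 81], b = [29, 19, 20, 81]

[29, 19, 20, 81]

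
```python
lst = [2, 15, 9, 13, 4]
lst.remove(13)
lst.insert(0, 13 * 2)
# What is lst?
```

After line 1: lst = [2, 15, 9, 13, 4]
After line 2 (remove first 13): lst = [2, 15, 9, 4]
After line 3 (insert 26 at index 0): lst = [26, 2, 15, 9, 4]

[26, 2, 15, 9, 4]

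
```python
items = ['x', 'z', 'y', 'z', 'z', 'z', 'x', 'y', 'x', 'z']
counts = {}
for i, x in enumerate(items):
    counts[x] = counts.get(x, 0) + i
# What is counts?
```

Initial: counts = {}, items = ['x', 'z', 'y', 'z', 'z', 'z', 'x', 'y', 'x', 'z']
i=0, x='x': counts = {'x': 0}
i=1, x='z': counts = {'x': 0, 'z': 1}
i=2, x='y': counts = {'x': 0, 'z': 1, 'y': 2}
i=3, x='z': counts = {'x': 0, 'z': 4, 'y': 2}
i=4, x='z': counts = {'x': 0, 'z': 8, 'y': 2}
i=5, x='z': counts = {'x': 0, 'z': 13, 'y': 2}
i=6, x='x': counts = {'x': 6, 'z': 13, 'y': 2}
i=7, x='y': counts = {'x': 6, 'z': 13, 'y': 9}
i=8, x='x': counts = {'x': 14, 'z': 13, 'y': 9}
i=9, x='z': counts = {'x': 14, 'z': 22, 'y': 9}

{'x': 14, 'z': 22, 'y': 9}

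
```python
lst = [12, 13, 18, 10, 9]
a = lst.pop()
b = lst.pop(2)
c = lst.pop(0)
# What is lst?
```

After line 1: lst = [12, 13, 18, 10, 9]
After line 2 (pop() -> a = 9): lst = [12, 13, 18, 10]
After line 3 (pop(2) -> b = 18): lst = [12, 13, 10]
After line 4 (pop(0) -> c = 12): lst = [13, 10]

[13, 10]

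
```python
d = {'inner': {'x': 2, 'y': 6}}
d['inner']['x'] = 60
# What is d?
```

After line 1: d = {'inner': {'x': 2, 'y': 6}}
After line 2 (inner x overwritten): d = {'inner': {'x': 60, 'y': 6}}

{'inner': {'x': 60, 'y': 6}}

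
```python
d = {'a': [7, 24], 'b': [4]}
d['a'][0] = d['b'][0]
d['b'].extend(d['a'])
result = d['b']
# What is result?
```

After line 1: d = {'a': [7, 24], 'b': [4]}
After line 2 (a[0] = b[0] = 4): d = {'a': [4, 24], 'b': [4]}
After line 3 (b.extend(a) appends [4, 24]): d = {'a': [4, 24], 'b': [4, 4, 24]}
After line 4: result = d['b'] = [4, 4, 24]

[4, 4, 24]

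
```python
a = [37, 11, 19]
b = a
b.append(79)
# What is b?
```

After line 1: a = [37, 11, 19]
After line 2 (b = a is an alias, same object): a = [37, 11, 19], b = [37, 11, 19]
After line 3 (b.append mutates the shared list): a = [37, 11, 19, 79], b = [37, 11, 19, 79]

[37, 11, 19, 79]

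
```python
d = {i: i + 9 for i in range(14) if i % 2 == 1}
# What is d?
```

{1: 10, 3: 12, 5: 14, 7: 16, 9: 18, 11: 20, 13: 22}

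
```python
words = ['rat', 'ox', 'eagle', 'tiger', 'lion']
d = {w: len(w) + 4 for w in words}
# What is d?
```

{'rat': 7, 'ox': 6, 'eagle': 9, 'tiger': 9, 'lion': 8}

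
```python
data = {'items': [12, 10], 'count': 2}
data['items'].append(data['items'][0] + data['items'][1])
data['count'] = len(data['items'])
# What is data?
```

After line 1: data = {'items': [12, 10], 'count': 2}
After line 2 (append 12 + 10 = 22): data = {'items': [12, 10, 22], 'count': 2}
After line 3 (count = len(items) = 3): data = {'items': [12, 10, 22], 'count': 3}

{'items': [12, 10, 22], 'count': 3}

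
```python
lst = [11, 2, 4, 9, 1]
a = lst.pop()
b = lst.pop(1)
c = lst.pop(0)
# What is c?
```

After line 1: lst = [11, 2, 4, 9, 1]
After line 2 (pop() -> a = 1): lst = [11, 2, 4, 9]
After line 3 (pop(1) -> b = 2): lst = [11, 4, 9]
After line 4 (pop(0) -> c = 11): lst = [4, 9]

11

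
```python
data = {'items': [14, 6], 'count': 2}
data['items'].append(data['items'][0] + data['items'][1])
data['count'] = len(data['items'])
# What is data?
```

After line 1: data = {'items': [14, 6], 'count': 2}
After line 2 (append 14 + 6 = 20): data = {'items': [14, 6, 20], 'count': 2}
After line 3 (count = len(items) = 3): data = {'items': [14, 6, 20], 'count': 3}

{'items': [14, 6, 20], 'count': 3}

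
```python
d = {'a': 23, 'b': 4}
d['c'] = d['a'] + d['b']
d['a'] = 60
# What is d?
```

After line 1: d = {'a': 23, 'b': 4}
After line 2 (d['c'] = 23 + 4): d = {'a': 23, 'b': 4, 'c': 27}
After line 3: d = {'a': 60, 'b': 4, 'c': 27}

{'a': 60, 'b': 4, 'c': 27}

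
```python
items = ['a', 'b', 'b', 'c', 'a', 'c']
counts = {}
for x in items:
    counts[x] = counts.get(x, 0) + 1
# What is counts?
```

Initial: counts = {}, items = ['a', 'b', 'b', 'c', 'a', 'c']
See 'a': counts = {'a': 1}
See 'b': counts = {'a': 1, 'b': 1}
See 'b': counts = {'a': 1, 'b': 2}
See 'c': counts = {'a': 1, 'b': 2, 'c': 1}
See 'a': counts = {'a': 2, 'b': 2, 'c': 1}
See 'c': counts = {'a': 2, 'b': 2, 'c': 2}

{'a': 2, 'b': 2, 'c': 2}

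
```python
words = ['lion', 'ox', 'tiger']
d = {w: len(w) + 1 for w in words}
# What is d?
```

{'lion': 5, 'ox': 3, 'tiger': 6}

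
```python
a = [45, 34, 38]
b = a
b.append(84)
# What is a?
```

After line 1: a = [45, 34, 38]
After line 2 (b = a is an alias, same object): a = [45, 34, 38], b = [45, 34, 38]
After line 3 (b.append mutates the shared list): a = [45, 34, 38, 84], b = [45, 34, 38, 84]

[45, 34, 38, 84]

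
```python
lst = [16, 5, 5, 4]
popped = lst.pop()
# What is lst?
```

[16, 5, 5]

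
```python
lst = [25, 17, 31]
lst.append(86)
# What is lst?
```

[25, 17, 31, 86]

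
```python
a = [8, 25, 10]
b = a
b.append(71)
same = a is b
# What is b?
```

After line 1: a = [8, 25, 10]
After line 2 (b = a is an alias, same object): a = [8, 25, 10], b = [8, 25, 10]
After line 3 (b.append mutates the shared list): a = [8, 25, 10, 71], b = [8, 25, 10, 71]
After line 4 (same = a is b; same object -> True): same = True

[8, 25, 10, 71]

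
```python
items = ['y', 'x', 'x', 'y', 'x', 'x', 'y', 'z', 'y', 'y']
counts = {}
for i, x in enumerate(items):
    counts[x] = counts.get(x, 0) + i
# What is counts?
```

Initial: counts = {}, items = ['y', 'x', 'x', 'y', 'x', 'x', 'y', 'z', 'y', 'y']
i=0, x='y': counts = {'y': 0}
i=1, x='x': counts = {'y': 0, 'x': 1}
i=2, x='x': counts = {'y': 0, 'x': 3}
i=3, x='y': counts = {'y': 3, 'x': 3}
i=4, x='x': counts = {'y': 3, 'x': 7}
i=5, x='x': counts = {'y': 3, 'x': 12}
i=6, x='y': counts = {'y': 9, 'x': 12}
i=7, x='z': counts = {'y': 9, 'x': 12, 'z': 7}
i=8, x='y': counts = {'y': 17, 'x': 12, 'z': 7}
i=9, x='y': counts = {'y': 26, 'x': 12, 'z': 7}

{'y': 26, 'x': 12, 'z': 7}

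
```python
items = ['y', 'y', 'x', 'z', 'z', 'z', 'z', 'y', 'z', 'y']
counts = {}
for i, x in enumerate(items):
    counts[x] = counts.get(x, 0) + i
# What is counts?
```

Initial: counts = {}, items = ['y', 'y', 'x', 'z', 'z', 'z', 'z', 'y', 'z', 'y']
i=0, x='y': counts = {'y': 0}
i=1, x='y': counts = {'y': 1}
i=2, x='x': counts = {'y': 1, 'x': 2}
i=3, x='z': counts = {'y': 1, 'x': 2, 'z': 3}
i=4, x='z': counts = {'y': 1, 'x': 2, 'z': 7}
i=5, x='z': counts = {'y': 1, 'x': 2, 'z': 12}
i=6, x='z': counts = {'y': 1, 'x': 2, 'z': 18}
i=7, x='y': counts = {'y': 8, 'x': 2, 'z': 18}
i=8, x='z': counts = {'y': 8, 'x': 2, 'z': 26}
i=9, x='y': counts = {'y': 17, 'x': 2, 'z': 26}

{'y': 17, 'x': 2, 'z': 26}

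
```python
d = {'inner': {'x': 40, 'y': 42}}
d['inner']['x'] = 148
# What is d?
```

After line 1: d = {'inner': {'x': 40, 'y': 42}}
After line 2 (inner x overwritten): d = {'inner': {'x': 148, 'y': 42}}

{'inner': {'x': 148, 'y': 42}}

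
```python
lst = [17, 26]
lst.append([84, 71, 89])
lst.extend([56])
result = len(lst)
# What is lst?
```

After line 1: lst = [17, 26]
After line 2 (append adds [84, 71, 89] as single element): lst = [17, 26, [84, 71, 89]]
After line 3 (extend unpacks [56], adds 56): lst = [17, 26, [84, 71, 89], 56]
After line 4: result = len(lst) = 4

[17, 26, [84, 71, 89], 56]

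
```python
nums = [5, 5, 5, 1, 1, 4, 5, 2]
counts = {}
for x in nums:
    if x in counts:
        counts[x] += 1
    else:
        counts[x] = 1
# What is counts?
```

Initial: counts = {}, nums = [5, 5, 5, 1, 1, 4, 5, 2]
See 5: counts = {5: 1}
See 5: counts = {5: 2}
See 5: counts = {5: 3}
See 1: counts = {5: 3, 1: 1}
See 1: counts = {5: 3, 1: 2}
See 4: counts = {5: 3, 1: 2, 4: 1}
See 5: counts = {5: 4, 1: 2, 4: 1}
See 2: counts = {5: 4, 1: 2, 4: 1, 2: 1}

{5: 4, 1: 2, 4: 1, 2: 1}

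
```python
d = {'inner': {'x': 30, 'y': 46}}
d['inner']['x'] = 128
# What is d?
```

After line 1: d = {'inner': {'x': 30, 'y': 46}}
After line 2 (inner x overwritten): d = {'inner': {'x': 128, 'y': 46}}

{'inner': {'x': 128, 'y': 46}}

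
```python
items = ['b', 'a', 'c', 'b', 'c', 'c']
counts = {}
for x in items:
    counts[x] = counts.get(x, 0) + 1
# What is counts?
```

Initial: counts = {}, items = ['b', 'a', 'c', 'b', 'c', 'c']
See 'b': counts = {'b': 1}
See 'a': counts = {'b': 1, 'a': 1}
See 'c': counts = {'b': 1, 'a': 1, 'c': 1}
See 'b': counts = {'b': 2, 'a': 1, 'c': 1}
See 'c': counts = {'b': 2, 'a': 1, 'c': 2}
See 'c': counts = {'b': 2, 'a': 1, 'c': 3}

{'b': 2, 'a': 1, 'c': 3}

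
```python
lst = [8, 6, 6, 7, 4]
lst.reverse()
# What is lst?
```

[4, 7, 6, 6, 8]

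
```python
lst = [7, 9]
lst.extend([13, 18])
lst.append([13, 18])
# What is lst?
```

After line 1: lst = [7, 9]
After line 2 (extend unpacks [13, 18]): lst = [7, 9, 13, 18]
After line 3 (append adds [13, 18] as single element): lst = [7, 9, 13, 18, [13, 18]]

[7, 9, 13, 18, [13, 18]]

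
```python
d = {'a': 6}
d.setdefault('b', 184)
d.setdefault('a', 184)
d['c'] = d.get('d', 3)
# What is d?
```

After line 1: d = {'a': 6}
After line 2 (setdefault adds 'b'=184): d = {'a': 6, 'b': 184}
After line 3 (setdefault 'a' no-op, already exists): d = {'a': 6, 'b': 184}
After line 4 (get('d', 3) returns default since 'd' not in d): d = {'a': 6, 'b': 184, 'c': 3}

{'a': 6, 'b': 184, 'c': 3}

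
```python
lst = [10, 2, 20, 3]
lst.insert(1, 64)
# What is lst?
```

[10, 64, 2, 20, 3]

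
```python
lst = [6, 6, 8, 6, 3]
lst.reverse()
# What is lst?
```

[3, 6, 8, 6, 6]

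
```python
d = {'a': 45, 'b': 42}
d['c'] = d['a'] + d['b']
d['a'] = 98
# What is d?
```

After line 1: d = {'a': 45, 'b': 42}
After line 2 (d['c'] = 45 + 42): d = {'a': 45, 'b': 42, 'c': 87}
After line 3: d = {'a': 98, 'b': 42, 'c': 87}

{'a': 98, 'b': 42, 'c': 87}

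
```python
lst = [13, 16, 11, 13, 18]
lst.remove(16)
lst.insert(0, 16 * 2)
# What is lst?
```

After line 1: lst = [13, 16, 11, 13, 18]
After line 2 (remove first 16): lst = [13, 11, 13, 18]
After line 3 (insert 32 at index 0): lst = [32, 13, 11, 13, 18]

[32, 13, 11, 13, 18]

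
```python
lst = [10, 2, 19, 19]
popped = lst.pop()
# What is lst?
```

[10, 2, 19]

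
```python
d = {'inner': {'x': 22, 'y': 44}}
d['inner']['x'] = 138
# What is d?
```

After line 1: d = {'inner': {'x': 22, 'y': 44}}
After line 2 (inner x overwritten): d = {'inner': {'x': 138, 'y': 44}}

{'inner': {'x': 138, 'y': 44}}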